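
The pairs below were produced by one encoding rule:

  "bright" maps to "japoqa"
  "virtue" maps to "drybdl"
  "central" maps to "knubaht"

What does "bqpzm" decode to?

third

Shifts by position in bright: pos 0: b→j (+8), pos 1: r→a (+9), pos 2: i→p (+7), pos 3: g→o (+8), pos 4: h→q (+9), pos 5: t→a (+7) — repeating every 3. The shifts repeat in a cycle of length 3: positions 0,1,… shift by +8, +9, +7, then the pattern repeats.
Decoding bqpzm: b−8=t, q−9=h, p−7=i, z−8=r, m−9=d.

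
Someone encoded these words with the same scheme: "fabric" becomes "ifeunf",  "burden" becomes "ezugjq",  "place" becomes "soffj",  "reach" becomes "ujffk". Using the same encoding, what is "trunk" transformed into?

wuzqn

The shift depends on letter class: consonant f→i is +3, but vowel a→f is +5. Two shifts are in play — +5 for a/e/i/o/u, +3 for every other letter.
On trunk: t(cons)+3=w, r(cons)+3=u, u(vowel)+5=z, n(cons)+3=q, k(cons)+3=n.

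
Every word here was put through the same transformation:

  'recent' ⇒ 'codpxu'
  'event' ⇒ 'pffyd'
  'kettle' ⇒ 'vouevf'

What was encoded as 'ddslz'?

Shifts by position in recent: pos 0: r→c (+11), pos 1: e→o (+10), pos 2: c→d (+1), pos 3: e→p (+11), pos 4: n→x (+10), pos 5: t→u (+1) — repeating every 3. It's a Vigenère-style cipher with numeric key [11,10,1]: position i shifts by key[i mod 3].
Undoing it on ddslz: d−11=s, d−10=t, s−1=r, l−11=a, z−10=p.

strap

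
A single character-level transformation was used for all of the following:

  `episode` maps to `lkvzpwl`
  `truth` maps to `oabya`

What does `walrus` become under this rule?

Two steps: reverse the string, then apply a Caesar shift of +7.
Applying it to walrus: reverse → surlaw; then shift: s+7=z, u+7=b, r+7=y, l+7=s, a+7=h, w+7=d.

zbyshd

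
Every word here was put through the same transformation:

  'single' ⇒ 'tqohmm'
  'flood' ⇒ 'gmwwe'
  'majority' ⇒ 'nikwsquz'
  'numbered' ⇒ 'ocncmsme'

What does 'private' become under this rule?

The shift depends on letter class: consonant s→t is +1, but vowel i→q is +8. Two shifts are in play — +8 for a/e/i/o/u, +1 for every other letter.
For private: p(cons)+1=q, r(cons)+1=s, i(vowel)+8=q, v(cons)+1=w, a(vowel)+8=i, t(cons)+1=u, e(vowel)+8=m.

qsqwium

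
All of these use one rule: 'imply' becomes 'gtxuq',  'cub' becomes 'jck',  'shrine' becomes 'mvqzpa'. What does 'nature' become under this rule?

The word is reversed, then every letter is shifted forward by 8.
For nature: reverse → erutan; then shift: e+8=m, r+8=z, u+8=c, t+8=b, a+8=i, n+8=v.

mzcbiv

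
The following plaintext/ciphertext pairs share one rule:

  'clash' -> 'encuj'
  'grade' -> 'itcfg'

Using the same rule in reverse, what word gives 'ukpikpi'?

singing

Compare letters: c→e is +2, l→n is +2, a→c is +2 — a constant shift. It's a constant shift of +2 (ROT2).
Decoding ukpikpi: u−2=s, k−2=i, p−2=n, i−2=g, k−2=i, p−2=n, i−2=g.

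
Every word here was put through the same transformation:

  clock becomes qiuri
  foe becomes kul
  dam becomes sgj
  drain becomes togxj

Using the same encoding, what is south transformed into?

nzauy

The word is reversed, then every letter is shifted forward by 6.
On south: reverse → htuos; then shift: h+6=n, t+6=z, u+6=a, o+6=u, s+6=y.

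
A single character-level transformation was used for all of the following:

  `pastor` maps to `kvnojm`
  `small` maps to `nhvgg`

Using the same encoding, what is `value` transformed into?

Every letter moves 21 places later in the alphabet, wrapping around z→a.
For value: v+21=q, a+21=v, l+21=g, u+21=p, e+21=z.

qvgpz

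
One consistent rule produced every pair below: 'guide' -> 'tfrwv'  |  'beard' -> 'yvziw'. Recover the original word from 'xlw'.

This is the alphabet-reversal cipher (Atbash): a becomes z, b becomes y, etc.
Undoing it on xlw: x↔c, l↔o, w↔d.

cod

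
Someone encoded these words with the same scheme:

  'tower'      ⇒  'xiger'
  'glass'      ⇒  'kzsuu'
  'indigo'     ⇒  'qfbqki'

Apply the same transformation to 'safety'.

t(19)→x(23) and o(14)→i(8) fit y≡3x+18 (mod 26); the inverse of 3 mod 26 is 9. This is an affine cipher: with a=0,…,z=25, each position x becomes (3x+18) mod 26.
Applying it to safety: s(18)→3·18+18≡20=u; a(0)→3·0+18≡18=s; f(5)→3·5+18≡7=h; e(4)→3·4+18≡4=e; t(19)→3·19+18≡23=x; y(24)→3·24+18≡12=m (all mod 26).

ushexm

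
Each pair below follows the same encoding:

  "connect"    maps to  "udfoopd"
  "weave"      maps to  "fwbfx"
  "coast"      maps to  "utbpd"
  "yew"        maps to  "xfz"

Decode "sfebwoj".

The output letters match the input read backwards, each shifted +1: connect reversed is tcennoc. The word is reversed, then every letter is shifted forward by 1.
Reversing it on sfebwoj: shift back: s−1=r, f−1=e, e−1=d, b−1=a, w−1=v, o−1=n, j−1=i → redavni; then reverse → invader.

invader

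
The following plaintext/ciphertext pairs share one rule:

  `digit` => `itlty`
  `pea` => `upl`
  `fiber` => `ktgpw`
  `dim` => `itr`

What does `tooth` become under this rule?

The shift depends on letter class: consonant d→i is +5, but vowel i→t is +11. Two shifts are in play — +11 for a/e/i/o/u, +5 for every other letter.
Applying it to tooth: t(cons)+5=y, o(vowel)+11=z, o(vowel)+11=z, t(cons)+5=y, h(cons)+5=m.

yzzym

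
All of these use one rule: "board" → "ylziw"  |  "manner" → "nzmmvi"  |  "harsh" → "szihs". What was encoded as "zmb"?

Each pair mirrors across the alphabet (b↔y, o↔l, a↔z): positions sum to 25. Each letter is replaced by its mirror in the alphabet: a↔z, b↔y, c↔x, and so on (the Atbash cipher).
Undoing it on zmb: z↔a, m↔n, b↔y.

any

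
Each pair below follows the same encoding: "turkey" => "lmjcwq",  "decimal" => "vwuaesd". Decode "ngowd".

Compare letters: t→l is +18, u→m is +18, r→j is +18 — a constant shift. Each letter is shifted forward by 18 in the alphabet (a Caesar shift of +18).
Reversing it on ngowd: n−18=v, g−18=o, o−18=w, w−18=e, d−18=l.

vowel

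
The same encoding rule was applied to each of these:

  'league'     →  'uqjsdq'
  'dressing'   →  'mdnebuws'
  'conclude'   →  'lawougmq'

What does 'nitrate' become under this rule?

Shifts by position in league: pos 0: l→u (+9), pos 1: e→q (+12), pos 2: a→j (+9), pos 3: g→s (+12) — repeating every 2. The shifts repeat in a cycle of length 2: positions 0,1,… shift by +9, +12, then the pattern repeats.
For nitrate: n+9=w, i+12=u, t+9=c, r+12=d, a+9=j, t+12=f, e+9=n.

wucdjfn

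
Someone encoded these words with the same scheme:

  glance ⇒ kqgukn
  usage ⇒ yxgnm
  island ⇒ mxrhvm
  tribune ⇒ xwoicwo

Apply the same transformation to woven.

atblv

In glance: g→k is +4, l→q is +5, a→g is +6, n→u is +7 — the shift increases by 1 each position. The shift increases by 1 at each position, starting from +4: 4, 5, 6, ….
On woven: w+4=a, o+5=t, v+6=b, e+7=l, n+8=v.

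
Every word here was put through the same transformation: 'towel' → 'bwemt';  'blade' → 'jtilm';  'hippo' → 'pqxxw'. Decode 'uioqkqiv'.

Compare letters: t→b is +8, o→w is +8, w→e is +8 — a constant shift. It's a constant shift of +8 (ROT8).
Undoing it on uioqkqiv: u−8=m, i−8=a, o−8=g, q−8=i, k−8=c, q−8=i, i−8=a, v−8=n.

magician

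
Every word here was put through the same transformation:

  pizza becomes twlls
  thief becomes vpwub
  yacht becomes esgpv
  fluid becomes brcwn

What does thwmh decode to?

prior

p(15)→t(19) and i(8)→w(22) fit y≡7x+18 (mod 26); the inverse of 7 mod 26 is 15. Each letter's alphabet position (a=0..z=25) is mapped through 7·x+18 mod 26 — an affine cipher.
Decoding thwmh: t(19)→15·(19−18)≡15=p; h(7)→15·(7−18)≡17=r; w(22)→15·(22−18)≡8=i; m(12)→15·(12−18)≡14=o; h(7)→15·(7−18)≡17=r (all mod 26).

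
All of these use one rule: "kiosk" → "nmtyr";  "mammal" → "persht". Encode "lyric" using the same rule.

Each letter shifts forward by (position + 3), i.e. 3, 4, 5, … — the shift grows by one for each successive letter.
Applying it to lyric: l+3=o, y+4=c, r+5=w, i+6=o, c+7=j.

ocwoj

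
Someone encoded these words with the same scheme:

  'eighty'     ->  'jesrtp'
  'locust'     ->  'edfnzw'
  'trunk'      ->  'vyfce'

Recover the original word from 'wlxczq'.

formal

Read the word backwards and shift each letter +11.
Decoding wlxczq: shift back: w−11=l, l−11=a, x−11=m, c−11=r, z−11=o, q−11=f → lamrof; then reverse → formal.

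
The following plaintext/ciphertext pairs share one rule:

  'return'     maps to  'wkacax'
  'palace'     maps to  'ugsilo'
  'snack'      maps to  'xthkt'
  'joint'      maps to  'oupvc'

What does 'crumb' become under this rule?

In return: r→w is +5, e→k is +6, t→a is +7, u→c is +8 — the shift increases by 1 each position. Letter i (0-indexed) is shifted by i+5, so successive shifts are 5, 6, 7, ….
On crumb: c+5=h, r+6=x, u+7=b, m+8=u, b+9=k.

hxbuk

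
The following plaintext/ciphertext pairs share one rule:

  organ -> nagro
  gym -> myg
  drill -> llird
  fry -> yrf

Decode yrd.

dry

The output letters match the input read backwards: organ reversed is nagro. The word is simply reversed.
Decoding yrd: then reverse → dry.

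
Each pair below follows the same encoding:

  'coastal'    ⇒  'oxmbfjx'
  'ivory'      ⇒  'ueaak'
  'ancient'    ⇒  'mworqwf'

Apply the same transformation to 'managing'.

A repeating key of period 2 is used — shifts +12, +9 over and over.
On managing: m+12=y, a+9=j, n+12=z, a+9=j, g+12=s, i+9=r, n+12=z, g+9=p.

yjzjsrzp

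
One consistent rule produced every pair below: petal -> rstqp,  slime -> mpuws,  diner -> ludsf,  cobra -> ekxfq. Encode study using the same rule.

p(15)→r(17) and e(4)→s(18) fit y≡7x+16 (mod 26); the inverse of 7 mod 26 is 15. This is an affine cipher: with a=0,…,z=25, each position x becomes (7x+16) mod 26.
For study: s(18)→7·18+16≡12=m; t(19)→7·19+16≡19=t; u(20)→7·20+16≡0=a; d(3)→7·3+16≡11=l; y(24)→7·24+16≡2=c (all mod 26).

mtalc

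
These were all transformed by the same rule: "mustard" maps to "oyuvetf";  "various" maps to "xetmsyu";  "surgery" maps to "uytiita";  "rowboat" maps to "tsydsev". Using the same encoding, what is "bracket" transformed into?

dteemiv

The shift depends on letter class: consonant m→o is +2, but vowel u→y is +4. Two shifts are in play — +4 for a/e/i/o/u, +2 for every other letter.
Applying it to bracket: b(cons)+2=d, r(cons)+2=t, a(vowel)+4=e, c(cons)+2=e, k(cons)+2=m, e(vowel)+4=i, t(cons)+2=v.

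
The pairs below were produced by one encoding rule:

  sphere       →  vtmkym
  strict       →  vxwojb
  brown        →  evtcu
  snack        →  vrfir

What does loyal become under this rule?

osdgs

In sphere: s→v is +3, p→t is +4, h→m is +5, e→k is +6 — the shift increases by 1 each position. The shift increases by 1 at each position, starting from +3: 3, 4, 5, ….
For loyal: l+3=o, o+4=s, y+5=d, a+6=g, l+7=s.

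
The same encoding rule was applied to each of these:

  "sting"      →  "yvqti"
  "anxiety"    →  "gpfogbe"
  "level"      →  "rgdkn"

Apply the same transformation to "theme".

zjmsg

Shifts by position in sting: pos 0: s→y (+6), pos 1: t→v (+2), pos 2: i→q (+8), pos 3: n→t (+6), pos 4: g→i (+2) — repeating every 3. It's a Vigenère-style cipher with numeric key [6,2,8]: position i shifts by key[i mod 3].
For theme: t+6=z, h+2=j, e+8=m, m+6=s, e+2=g.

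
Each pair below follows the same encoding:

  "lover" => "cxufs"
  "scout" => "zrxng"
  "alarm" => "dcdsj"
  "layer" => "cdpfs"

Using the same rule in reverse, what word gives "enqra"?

punch

l(11)→c(2) and o(14)→x(23) fit y≡7x+3 (mod 26); the inverse of 7 mod 26 is 15. Each letter's alphabet position (a=0..z=25) is mapped through 7·x+3 mod 26 — an affine cipher.
Undoing it on enqra: e(4)→15·(4−3)≡15=p; n(13)→15·(13−3)≡20=u; q(16)→15·(16−3)≡13=n; r(17)→15·(17−3)≡2=c; a(0)→15·(0−3)≡7=h (all mod 26).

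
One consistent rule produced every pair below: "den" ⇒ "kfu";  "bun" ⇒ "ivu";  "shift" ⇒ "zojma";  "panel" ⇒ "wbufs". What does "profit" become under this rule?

wypmja

The shift depends on letter class: consonant d→k is +7, but vowel e→f is +1. Vowels shift forward by 1 and consonants shift forward by 7.
Applying it to profit: p(cons)+7=w, r(cons)+7=y, o(vowel)+1=p, f(cons)+7=m, i(vowel)+1=j, t(cons)+7=a.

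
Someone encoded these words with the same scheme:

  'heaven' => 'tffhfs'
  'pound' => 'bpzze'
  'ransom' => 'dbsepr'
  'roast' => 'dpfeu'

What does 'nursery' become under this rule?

The shifts repeat in a cycle of length 3: positions 0,1,… shift by +12, +1, +5, then the pattern repeats.
On nursery: n+12=z, u+1=v, r+5=w, s+12=e, e+1=f, r+5=w, y+12=k.

zvwefwk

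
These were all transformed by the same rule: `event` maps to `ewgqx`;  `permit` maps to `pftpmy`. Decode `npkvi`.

In event: e→e is +0, v→w is +1, e→g is +2, n→q is +3 — the shift increases by 1 each position. Letter i (0-indexed) is shifted by i+0, so successive shifts are 0, 1, 2, ….
Decoding npkvi: n−0=n, p−1=o, k−2=i, v−3=s, i−4=e.

noise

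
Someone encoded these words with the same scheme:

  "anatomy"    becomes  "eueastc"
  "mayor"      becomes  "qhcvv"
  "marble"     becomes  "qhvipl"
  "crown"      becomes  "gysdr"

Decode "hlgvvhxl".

decorate

Shifts by position in anatomy: pos 0: a→e (+4), pos 1: n→u (+7), pos 2: a→e (+4), pos 3: t→a (+7) — repeating every 2. It's a Vigenère-style cipher with numeric key [4,7]: position i shifts by key[i mod 2].
Decoding hlgvvhxl: h−4=d, l−7=e, g−4=c, v−7=o, v−4=r, h−7=a, x−4=t, l−7=e.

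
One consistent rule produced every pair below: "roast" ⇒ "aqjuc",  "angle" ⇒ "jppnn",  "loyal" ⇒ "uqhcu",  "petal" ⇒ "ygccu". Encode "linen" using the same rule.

Shifts by position in roast: pos 0: r→a (+9), pos 1: o→q (+2), pos 2: a→j (+9), pos 3: s→u (+2) — repeating every 2. It's a Vigenère-style cipher with numeric key [9,2]: position i shifts by key[i mod 2].
Applying it to linen: l+9=u, i+2=k, n+9=w, e+2=g, n+9=w.

ukwgw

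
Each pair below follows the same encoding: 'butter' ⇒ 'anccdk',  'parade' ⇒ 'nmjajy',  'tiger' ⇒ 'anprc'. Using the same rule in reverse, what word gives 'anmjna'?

The output letters match the input read backwards, each shifted +9: butter reversed is rettub. Read the word backwards and shift each letter +9.
Reversing it on anmjna: shift back: a−9=r, n−9=e, m−9=d, j−9=a, n−9=e, a−9=r → redaer; then reverse → reader.

reader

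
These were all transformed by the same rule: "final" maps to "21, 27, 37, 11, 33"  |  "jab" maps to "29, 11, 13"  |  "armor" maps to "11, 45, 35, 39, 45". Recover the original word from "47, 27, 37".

f(#6)→21 and i(#9)→27: differences scale by 2, so n = 2·pos + 9. With a=1..z=26, the number is 2·pos + 9.
Undoing it on 47, 27, 37: 47→(47−9)÷2=19=s, 27→(27−9)÷2=9=i, 37→(37−9)÷2=14=n.

sin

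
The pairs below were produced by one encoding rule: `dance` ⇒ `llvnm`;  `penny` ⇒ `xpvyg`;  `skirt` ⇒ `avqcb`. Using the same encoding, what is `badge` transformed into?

jllrm

Shifts by position in dance: pos 0: d→l (+8), pos 1: a→l (+11), pos 2: n→v (+8), pos 3: c→n (+11) — repeating every 2. It's a Vigenère-style cipher with numeric key [8,11]: position i shifts by key[i mod 2].
On badge: b+8=j, a+11=l, d+8=l, g+11=r, e+8=m.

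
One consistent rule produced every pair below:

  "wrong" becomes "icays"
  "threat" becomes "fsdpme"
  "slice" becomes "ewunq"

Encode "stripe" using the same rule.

Shifts by position in wrong: pos 0: w→i (+12), pos 1: r→c (+11), pos 2: o→a (+12), pos 3: n→y (+11) — repeating every 2. It's a Vigenère-style cipher with numeric key [12,11]: position i shifts by key[i mod 2].
On stripe: s+12=e, t+11=e, r+12=d, i+11=t, p+12=b, e+11=p.

eedtbp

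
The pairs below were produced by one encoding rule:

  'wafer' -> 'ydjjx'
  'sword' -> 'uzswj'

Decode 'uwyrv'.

stump

In wafer: w→y is +2, a→d is +3, f→j is +4, e→j is +5 — the shift increases by 1 each position. Letter i (0-indexed) is shifted by i+2, so successive shifts are 2, 3, 4, ….
Decoding uwyrv: u−2=s, w−3=t, y−4=u, r−5=m, v−6=p.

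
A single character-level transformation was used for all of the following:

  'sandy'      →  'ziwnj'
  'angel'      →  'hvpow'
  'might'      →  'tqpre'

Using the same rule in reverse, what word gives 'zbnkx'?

In sandy: s→z is +7, a→i is +8, n→w is +9, d→n is +10 — the shift increases by 1 each position. Each letter shifts forward by (position + 7), i.e. 7, 8, 9, … — the shift grows by one for each successive letter.
Decoding zbnkx: z−7=s, b−8=t, n−9=e, k−10=a, x−11=m.

steam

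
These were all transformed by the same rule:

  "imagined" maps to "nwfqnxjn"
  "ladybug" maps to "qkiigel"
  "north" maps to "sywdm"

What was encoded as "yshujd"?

ticket

Shifts by position in imagined: pos 0: i→n (+5), pos 1: m→w (+10), pos 2: a→f (+5), pos 3: g→q (+10) — repeating every 2. The shifts repeat in a cycle of length 2: positions 0,1,… shift by +5, +10, then the pattern repeats.
Decoding yshujd: y−5=t, s−10=i, h−5=c, u−10=k, j−5=e, d−10=t.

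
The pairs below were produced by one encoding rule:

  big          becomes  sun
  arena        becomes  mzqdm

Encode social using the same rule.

Two steps: reverse the string, then apply a Caesar shift of +12.
For social: reverse → laicos; then shift: l+12=x, a+12=m, i+12=u, c+12=o, o+12=a, s+12=e.

xmuoae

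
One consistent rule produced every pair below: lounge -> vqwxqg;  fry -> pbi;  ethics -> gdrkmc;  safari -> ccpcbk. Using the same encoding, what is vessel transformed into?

fgccgv

The shift depends on letter class: consonant l→v is +10, but vowel o→q is +2. Two shifts are in play — +2 for a/e/i/o/u, +10 for every other letter.
On vessel: v(cons)+10=f, e(vowel)+2=g, s(cons)+10=c, s(cons)+10=c, e(vowel)+2=g, l(cons)+10=v.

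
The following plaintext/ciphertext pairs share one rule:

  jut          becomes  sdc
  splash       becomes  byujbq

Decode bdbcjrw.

Compare letters: j→s is +9, u→d is +9, t→c is +9 — a constant shift. Every letter moves 9 places later in the alphabet, wrapping around z→a.
Undoing it on bdbcjrw: b−9=s, d−9=u, b−9=s, c−9=t, j−9=a, r−9=i, w−9=n.

sustain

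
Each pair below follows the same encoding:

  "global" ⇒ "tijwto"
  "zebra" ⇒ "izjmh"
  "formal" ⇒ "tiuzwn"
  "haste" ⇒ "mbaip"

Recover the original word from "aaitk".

class

The output letters match the input read backwards, each shifted +8: global reversed is labolg. Two steps: reverse the string, then apply a Caesar shift of +8.
Decoding aaitk: shift back: a−8=s, a−8=s, i−8=a, t−8=l, k−8=c → ssalc; then reverse → class.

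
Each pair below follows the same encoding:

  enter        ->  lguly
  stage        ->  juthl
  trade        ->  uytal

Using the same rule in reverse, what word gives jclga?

spend

e(4)→l(11) and n(13)→g(6) fit y≡11x+19 (mod 26); the inverse of 11 mod 26 is 19. Each letter's alphabet position (a=0..z=25) is mapped through 11·x+19 mod 26 — an affine cipher.
Reversing it on jclga: j(9)→19·(9−19)≡18=s; c(2)→19·(2−19)≡15=p; l(11)→19·(11−19)≡4=e; g(6)→19·(6−19)≡13=n; a(0)→19·(0−19)≡3=d (all mod 26).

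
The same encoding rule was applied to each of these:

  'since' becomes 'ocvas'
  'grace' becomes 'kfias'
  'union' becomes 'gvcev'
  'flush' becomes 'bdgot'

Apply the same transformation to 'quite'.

s(18)→o(14) and i(8)→c(2) fit y≡9x+8 (mod 26); the inverse of 9 mod 26 is 3. Treating letters as 0–25, the rule is x ↦ 9x + 8 (mod 26).
Applying it to quite: q(16)→9·16+8≡22=w; u(20)→9·20+8≡6=g; i(8)→9·8+8≡2=c; t(19)→9·19+8≡23=x; e(4)→9·4+8≡18=s (all mod 26).

wgcxs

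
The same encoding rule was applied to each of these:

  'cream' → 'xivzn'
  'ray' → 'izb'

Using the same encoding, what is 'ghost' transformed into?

tslhg

Each pair mirrors across the alphabet (c↔x, r↔i, e↔v): positions sum to 25. Each letter is replaced by its mirror in the alphabet: a↔z, b↔y, c↔x, and so on (the Atbash cipher).
Applying it to ghost: g↔t, h↔s, o↔l, s↔h, t↔g.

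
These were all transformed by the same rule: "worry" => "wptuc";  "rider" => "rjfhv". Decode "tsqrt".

In worry: w→w is +0, o→p is +1, r→t is +2, r→u is +3 — the shift increases by 1 each position. The shift increases by 1 at each position, starting from +0: 0, 1, 2, ….
Undoing it on tsqrt: t−0=t, s−1=r, q−2=o, r−3=o, t−4=p.

troop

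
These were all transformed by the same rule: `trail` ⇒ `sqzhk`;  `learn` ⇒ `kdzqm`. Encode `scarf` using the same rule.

rbzqe

Each letter is shifted forward by 25 in the alphabet (a Caesar shift of +25).
Applying it to scarf: s+25=r, c+25=b, a+25=z, r+25=q, f+25=e.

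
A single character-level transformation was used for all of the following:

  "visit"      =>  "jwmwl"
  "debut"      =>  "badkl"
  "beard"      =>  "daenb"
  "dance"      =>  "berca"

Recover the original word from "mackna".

This is an affine cipher: with a=0,…,z=25, each position x becomes (25x+4) mod 26.
Reversing it on mackna: m(12)→25·(12−4)≡18=s; a(0)→25·(0−4)≡4=e; c(2)→25·(2−4)≡2=c; k(10)→25·(10−4)≡20=u; n(13)→25·(13−4)≡17=r; a(0)→25·(0−4)≡4=e (all mod 26).

secure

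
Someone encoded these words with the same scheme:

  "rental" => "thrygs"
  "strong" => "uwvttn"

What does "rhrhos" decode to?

In rental: r→t is +2, e→h is +3, n→r is +4, t→y is +5 — the shift increases by 1 each position. The shift increases by 1 at each position, starting from +2: 2, 3, 4, ….
Reversing it on rhrhos: r−2=p, h−3=e, r−4=n, h−5=c, o−6=i, s−7=l.

pencil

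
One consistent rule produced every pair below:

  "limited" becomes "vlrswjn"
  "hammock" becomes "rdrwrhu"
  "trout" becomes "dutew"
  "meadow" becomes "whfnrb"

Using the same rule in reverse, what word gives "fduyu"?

vapor

Shifts by position in limited: pos 0: l→v (+10), pos 1: i→l (+3), pos 2: m→r (+5), pos 3: i→s (+10), pos 4: t→w (+3), pos 5: e→j (+5) — repeating every 3. It's a Vigenère-style cipher with numeric key [10,3,5]: position i shifts by key[i mod 3].
Decoding fduyu: f−10=v, d−3=a, u−5=p, y−10=o, u−3=r.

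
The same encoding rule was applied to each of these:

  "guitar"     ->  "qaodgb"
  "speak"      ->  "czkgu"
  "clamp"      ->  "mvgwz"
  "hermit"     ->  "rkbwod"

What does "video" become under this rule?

fonku

The shift depends on letter class: consonant g→q is +10, but vowel u→a is +6. Vowels shift forward by 6 and consonants shift forward by 10.
Applying it to video: v(cons)+10=f, i(vowel)+6=o, d(cons)+10=n, e(vowel)+6=k, o(vowel)+6=u.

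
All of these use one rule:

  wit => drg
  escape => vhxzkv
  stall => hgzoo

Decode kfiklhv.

Each pair mirrors across the alphabet (w↔d, i↔r, t↔g): positions sum to 25. Letters are reflected about the middle of the alphabet (position → 25−position): Atbash.
Decoding kfiklhv: k↔p, f↔u, i↔r, k↔p, l↔o, h↔s, v↔e.

purpose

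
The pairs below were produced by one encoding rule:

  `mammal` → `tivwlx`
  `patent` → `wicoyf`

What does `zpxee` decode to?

shout

In mammal: m→t is +7, a→i is +8, m→v is +9, m→w is +10 — the shift increases by 1 each position. The shift increases by 1 at each position, starting from +7: 7, 8, 9, ….
Undoing it on zpxee: z−7=s, p−8=h, x−9=o, e−10=u, e−11=t.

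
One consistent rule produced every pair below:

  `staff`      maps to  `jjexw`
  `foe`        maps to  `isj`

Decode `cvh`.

dry

The output letters match the input read backwards, each shifted +4: staff reversed is ffats. Two steps: reverse the string, then apply a Caesar shift of +4.
Reversing it on cvh: shift back: c−4=y, v−4=r, h−4=d → yrd; then reverse → dry.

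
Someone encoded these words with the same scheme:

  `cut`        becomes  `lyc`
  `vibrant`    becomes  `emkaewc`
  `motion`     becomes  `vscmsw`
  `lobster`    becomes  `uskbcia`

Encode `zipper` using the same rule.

The rule splits by letter class: vowels +4, consonants +9.
On zipper: z(cons)+9=i, i(vowel)+4=m, p(cons)+9=y, p(cons)+9=y, e(vowel)+4=i, r(cons)+9=a.

imyyia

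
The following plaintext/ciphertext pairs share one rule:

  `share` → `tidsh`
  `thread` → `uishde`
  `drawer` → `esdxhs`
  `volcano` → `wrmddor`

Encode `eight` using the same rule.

The shift depends on letter class: consonant s→t is +1, but vowel a→d is +3. The rule splits by letter class: vowels +3, consonants +1.
For eight: e(vowel)+3=h, i(vowel)+3=l, g(cons)+1=h, h(cons)+1=i, t(cons)+1=u.

hlhiu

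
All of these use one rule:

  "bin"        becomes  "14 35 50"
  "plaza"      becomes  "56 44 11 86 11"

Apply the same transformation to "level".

b(#2)→14 and i(#9)→35: differences scale by 3, so n = 3·pos + 8. With a=1..z=26, the number is 3·pos + 8.
On level: l=12→44, e=5→23, v=22→74, e=5→23, l=12→44.

44 23 74 23 44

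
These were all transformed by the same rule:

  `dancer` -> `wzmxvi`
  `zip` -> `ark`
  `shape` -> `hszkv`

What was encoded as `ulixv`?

Each pair mirrors across the alphabet (d↔w, a↔z, n↔m): positions sum to 25. Letters are reflected about the middle of the alphabet (position → 25−position): Atbash.
Undoing it on ulixv: u↔f, l↔o, i↔r, x↔c, v↔e.

force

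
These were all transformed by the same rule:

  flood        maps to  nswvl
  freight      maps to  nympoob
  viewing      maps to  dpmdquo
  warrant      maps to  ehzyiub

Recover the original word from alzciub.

servant

Shifts by position in flood: pos 0: f→n (+8), pos 1: l→s (+7), pos 2: o→w (+8), pos 3: o→v (+7) — repeating every 2. The shifts repeat in a cycle of length 2: positions 0,1,… shift by +8, +7, then the pattern repeats.
Reversing it on alzciub: a−8=s, l−7=e, z−8=r, c−7=v, i−8=a, u−7=n, b−8=t.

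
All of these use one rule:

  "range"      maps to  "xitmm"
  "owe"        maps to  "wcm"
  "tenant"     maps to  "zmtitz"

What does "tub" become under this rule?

zch

The rule splits by letter class: vowels +8, consonants +6.
Applying it to tub: t(cons)+6=z, u(vowel)+8=c, b(cons)+6=h.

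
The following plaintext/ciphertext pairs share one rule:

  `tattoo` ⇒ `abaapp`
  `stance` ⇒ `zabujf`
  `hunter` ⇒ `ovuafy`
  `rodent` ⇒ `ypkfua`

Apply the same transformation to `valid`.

cbsjk

The shift depends on letter class: consonant t→a is +7, but vowel a→b is +1. The rule splits by letter class: vowels +1, consonants +7.
On valid: v(cons)+7=c, a(vowel)+1=b, l(cons)+7=s, i(vowel)+1=j, d(cons)+7=k.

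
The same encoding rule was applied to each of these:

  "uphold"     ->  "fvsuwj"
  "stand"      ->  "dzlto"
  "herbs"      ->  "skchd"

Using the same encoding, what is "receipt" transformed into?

cknktve

Shifts by position in uphold: pos 0: u→f (+11), pos 1: p→v (+6), pos 2: h→s (+11), pos 3: o→u (+6) — repeating every 2. The shifts repeat in a cycle of length 2: positions 0,1,… shift by +11, +6, then the pattern repeats.
For receipt: r+11=c, e+6=k, c+11=n, e+6=k, i+11=t, p+6=v, t+11=e.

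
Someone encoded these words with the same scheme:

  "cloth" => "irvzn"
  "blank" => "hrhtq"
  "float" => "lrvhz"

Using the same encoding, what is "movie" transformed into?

Vowels shift forward by 7 and consonants shift forward by 6.
Applying it to movie: m(cons)+6=s, o(vowel)+7=v, v(cons)+6=b, i(vowel)+7=p, e(vowel)+7=l.

svbpl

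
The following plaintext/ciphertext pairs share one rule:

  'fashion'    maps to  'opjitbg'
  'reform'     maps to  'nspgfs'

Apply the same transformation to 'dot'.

upe

The output letters match the input read backwards, each shifted +1: fashion reversed is noihsaf. The word is reversed, then every letter is shifted forward by 1.
On dot: reverse → tod; then shift: t+1=u, o+1=p, d+1=e.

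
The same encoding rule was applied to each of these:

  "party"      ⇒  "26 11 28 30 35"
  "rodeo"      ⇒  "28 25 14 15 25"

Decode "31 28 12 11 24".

Letters become their 1-based position plus 10 (so a→11, b→12, …).
Decoding 31 28 12 11 24: 31→(31−10)÷1=21=u, 28→(28−10)÷1=18=r, 12→(12−10)÷1=2=b, 11→(11−10)÷1=1=a, 24→(24−10)÷1=14=n.

urban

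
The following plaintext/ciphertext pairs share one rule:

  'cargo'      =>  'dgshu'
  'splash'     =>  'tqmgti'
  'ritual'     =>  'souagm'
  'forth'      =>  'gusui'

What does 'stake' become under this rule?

The shift depends on letter class: consonant c→d is +1, but vowel a→g is +6. Vowels shift forward by 6 and consonants shift forward by 1.
Applying it to stake: s(cons)+1=t, t(cons)+1=u, a(vowel)+6=g, k(cons)+1=l, e(vowel)+6=k.

tuglk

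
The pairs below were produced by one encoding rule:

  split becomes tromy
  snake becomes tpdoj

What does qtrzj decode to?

In split: s→t is +1, p→r is +2, l→o is +3, i→m is +4 — the shift increases by 1 each position. Letter i (0-indexed) is shifted by i+1, so successive shifts are 1, 2, 3, ….
Undoing it on qtrzj: q−1=p, t−2=r, r−3=o, z−4=v, j−5=e.

prove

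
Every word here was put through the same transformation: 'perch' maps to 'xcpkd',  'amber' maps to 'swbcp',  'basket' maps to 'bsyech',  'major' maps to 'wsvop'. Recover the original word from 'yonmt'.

Treating letters as 0–25, the rule is x ↦ 9x + 18 (mod 26).
Undoing it on yonmt: y(24)→3·(24−18)≡18=s; o(14)→3·(14−18)≡14=o; n(13)→3·(13−18)≡11=l; m(12)→3·(12−18)≡8=i; t(19)→3·(19−18)≡3=d (all mod 26).

solid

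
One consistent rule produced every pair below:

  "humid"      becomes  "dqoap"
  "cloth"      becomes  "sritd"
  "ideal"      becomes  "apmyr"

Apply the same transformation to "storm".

This is an affine cipher: with a=0,…,z=25, each position x becomes (23x+24) mod 26.
For storm: s(18)→23·18+24≡22=w; t(19)→23·19+24≡19=t; o(14)→23·14+24≡8=i; r(17)→23·17+24≡25=z; m(12)→23·12+24≡14=o (all mod 26).

wtizo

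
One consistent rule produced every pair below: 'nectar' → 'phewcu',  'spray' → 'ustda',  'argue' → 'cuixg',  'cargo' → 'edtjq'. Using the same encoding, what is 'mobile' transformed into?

Shifts by position in nectar: pos 0: n→p (+2), pos 1: e→h (+3), pos 2: c→e (+2), pos 3: t→w (+3) — repeating every 2. It's a Vigenère-style cipher with numeric key [2,3]: position i shifts by key[i mod 2].
For mobile: m+2=o, o+3=r, b+2=d, i+3=l, l+2=n, e+3=h.

ordlnh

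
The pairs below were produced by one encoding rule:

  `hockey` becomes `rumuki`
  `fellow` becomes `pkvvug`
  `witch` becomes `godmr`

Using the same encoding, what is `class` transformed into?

mvgcc

The shift depends on letter class: consonant h→r is +10, but vowel o→u is +6. Two shifts are in play — +6 for a/e/i/o/u, +10 for every other letter.
On class: c(cons)+10=m, l(cons)+10=v, a(vowel)+6=g, s(cons)+10=c, s(cons)+10=c.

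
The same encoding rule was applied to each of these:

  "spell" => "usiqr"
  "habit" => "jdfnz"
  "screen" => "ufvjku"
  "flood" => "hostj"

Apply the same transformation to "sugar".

In spell: s→u is +2, p→s is +3, e→i is +4, l→q is +5 — the shift increases by 1 each position. The shift increases by 1 at each position, starting from +2: 2, 3, 4, ….
For sugar: s+2=u, u+3=x, g+4=k, a+5=f, r+6=x.

uxkfx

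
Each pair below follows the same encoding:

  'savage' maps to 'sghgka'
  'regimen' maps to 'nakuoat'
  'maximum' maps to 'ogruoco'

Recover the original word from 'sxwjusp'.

s(18)→s(18) and a(0)→g(6) fit y≡5x+6 (mod 26); the inverse of 5 mod 26 is 21. This is an affine cipher: with a=0,…,z=25, each position x becomes (5x+6) mod 26.
Undoing it on sxwjusp: s(18)→21·(18−6)≡18=s; x(23)→21·(23−6)≡19=t; w(22)→21·(22−6)≡24=y; j(9)→21·(9−6)≡11=l; u(20)→21·(20−6)≡8=i; s(18)→21·(18−6)≡18=s; p(15)→21·(15−6)≡7=h (all mod 26).

stylish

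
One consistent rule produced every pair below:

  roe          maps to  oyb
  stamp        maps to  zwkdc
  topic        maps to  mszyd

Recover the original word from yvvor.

hello

Read the word backwards and shift each letter +10.
Reversing it on yvvor: shift back: y−10=o, v−10=l, v−10=l, o−10=e, r−10=h → olleh; then reverse → hello.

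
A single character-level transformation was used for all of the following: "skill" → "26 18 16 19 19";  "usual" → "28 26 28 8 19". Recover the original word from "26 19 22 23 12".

slope

s is letter #19 and maps to 26: an offset of 7. The number is (letter's place in the alphabet, a=1) + 7.
Decoding 26 19 22 23 12: 26→(26−7)÷1=19=s, 19→(19−7)÷1=12=l, 22→(22−7)÷1=15=o, 23→(23−7)÷1=16=p, 12→(12−7)÷1=5=e.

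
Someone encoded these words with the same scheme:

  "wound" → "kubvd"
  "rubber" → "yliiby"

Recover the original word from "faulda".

twenty

The word is reversed, then every letter is shifted forward by 7.
Reversing it on faulda: shift back: f−7=y, a−7=t, u−7=n, l−7=e, d−7=w, a−7=t → ytnewt; then reverse → twenty.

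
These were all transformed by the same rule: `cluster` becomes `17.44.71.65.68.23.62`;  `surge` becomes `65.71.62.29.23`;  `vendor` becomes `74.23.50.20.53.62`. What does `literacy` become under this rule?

44.35.68.23.62.11.17.83

c(#3)→17 and l(#12)→44: differences scale by 3, so n = 3·pos + 8. Each letter becomes 3×(its alphabet position, a=1..z=26) + 8.
On literacy: l=12→44, i=9→35, t=20→68, e=5→23, r=18→62, a=1→11, c=3→17, y=25→83.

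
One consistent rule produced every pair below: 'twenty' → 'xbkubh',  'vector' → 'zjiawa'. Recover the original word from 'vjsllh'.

remedy

In twenty: t→x is +4, w→b is +5, e→k is +6, n→u is +7 — the shift increases by 1 each position. The shift increases by 1 at each position, starting from +4: 4, 5, 6, ….
Reversing it on vjsllh: v−4=r, j−5=e, s−6=m, l−7=e, l−8=d, h−9=y.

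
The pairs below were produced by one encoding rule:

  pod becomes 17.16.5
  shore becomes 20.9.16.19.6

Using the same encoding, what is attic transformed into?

2.21.21.10.4

p is letter #16 and maps to 17: an offset of 1. The number is (letter's place in the alphabet, a=1) + 1.
On attic: a=1→2, t=20→21, t=20→21, i=9→10, c=3→4.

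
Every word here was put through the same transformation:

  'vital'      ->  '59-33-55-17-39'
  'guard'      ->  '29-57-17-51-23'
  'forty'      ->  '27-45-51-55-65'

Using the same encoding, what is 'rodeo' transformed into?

With a=1..z=26, the number is 2·pos + 15.
Applying it to rodeo: r=18→51, o=15→45, d=4→23, e=5→25, o=15→45.

51-45-23-25-45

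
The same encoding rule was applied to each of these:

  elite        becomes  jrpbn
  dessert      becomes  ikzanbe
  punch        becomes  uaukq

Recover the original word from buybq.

worth

Letter i (0-indexed) is shifted by i+5, so successive shifts are 5, 6, 7, ….
Decoding buybq: b−5=w, u−6=o, y−7=r, b−8=t, q−9=h.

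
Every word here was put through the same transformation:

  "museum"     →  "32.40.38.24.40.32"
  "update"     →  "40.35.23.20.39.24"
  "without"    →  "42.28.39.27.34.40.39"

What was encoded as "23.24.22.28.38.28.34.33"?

decision

m is letter #13 and maps to 32: an offset of 19. Letters become their 1-based position plus 19 (so a→20, b→21, …).
Reversing it on 23.24.22.28.38.28.34.33: 23→(23−19)÷1=4=d, 24→(24−19)÷1=5=e, 22→(22−19)÷1=3=c, 28→(28−19)÷1=9=i, 38→(38−19)÷1=19=s, 28→(28−19)÷1=9=i, 34→(34−19)÷1=15=o, 33→(33−19)÷1=14=n.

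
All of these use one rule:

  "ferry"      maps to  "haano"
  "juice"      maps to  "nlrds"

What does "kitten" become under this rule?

The output letters match the input read backwards, each shifted +9: ferry reversed is yrref. Two steps: reverse the string, then apply a Caesar shift of +9.
Applying it to kitten: reverse → nettik; then shift: n+9=w, e+9=n, t+9=c, t+9=c, i+9=r, k+9=t.

wnccrt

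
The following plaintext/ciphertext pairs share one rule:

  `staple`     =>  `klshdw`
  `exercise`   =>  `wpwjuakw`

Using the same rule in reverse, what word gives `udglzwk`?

clothes

Compare letters: s→k is +18, t→l is +18, a→s is +18 — a constant shift. Each letter is shifted forward by 18 in the alphabet (a Caesar shift of +18).
Undoing it on udglzwk: u−18=c, d−18=l, g−18=o, l−18=t, z−18=h, w−18=e, k−18=s.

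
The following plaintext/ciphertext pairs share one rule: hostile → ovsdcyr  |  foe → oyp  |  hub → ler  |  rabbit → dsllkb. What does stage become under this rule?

The output letters match the input read backwards, each shifted +10: hostile reversed is elitsoh. The word is reversed, then every letter is shifted forward by 10.
Applying it to stage: reverse → egats; then shift: e+10=o, g+10=q, a+10=k, t+10=d, s+10=c.

oqkdc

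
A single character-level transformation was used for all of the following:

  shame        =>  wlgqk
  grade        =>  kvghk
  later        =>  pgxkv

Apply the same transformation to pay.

tgc

Vowels shift forward by 6 and consonants shift forward by 4.
Applying it to pay: p(cons)+4=t, a(vowel)+6=g, y(cons)+4=c.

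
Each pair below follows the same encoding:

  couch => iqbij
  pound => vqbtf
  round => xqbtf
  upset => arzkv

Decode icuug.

A repeating key of period 3 is used — shifts +6, +2, +7 over and over.
Decoding icuug: i−6=c, c−2=a, u−7=n, u−6=o, g−2=e.

canoe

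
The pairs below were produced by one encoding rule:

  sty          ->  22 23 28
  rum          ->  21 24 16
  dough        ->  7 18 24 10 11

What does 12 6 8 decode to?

s is letter #19 and maps to 22: an offset of 3. Each letter is replaced by its alphabet position (a=1..z=26) + 3.
Decoding 12 6 8: 12→(12−3)÷1=9=i, 6→(6−3)÷1=3=c, 8→(8−3)÷1=5=e.

ice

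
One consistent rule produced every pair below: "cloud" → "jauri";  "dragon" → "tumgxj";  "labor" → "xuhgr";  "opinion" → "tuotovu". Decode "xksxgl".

farmer

The output letters match the input read backwards, each shifted +6: cloud reversed is duolc. Read the word backwards and shift each letter +6.
Decoding xksxgl: shift back: x−6=r, k−6=e, s−6=m, x−6=r, g−6=a, l−6=f → remraf; then reverse → farmer.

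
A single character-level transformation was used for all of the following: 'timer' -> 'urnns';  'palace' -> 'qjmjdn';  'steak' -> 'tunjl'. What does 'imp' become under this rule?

Two shifts are in play — +9 for a/e/i/o/u, +1 for every other letter.
Applying it to imp: i(vowel)+9=r, m(cons)+1=n, p(cons)+1=q.

rnq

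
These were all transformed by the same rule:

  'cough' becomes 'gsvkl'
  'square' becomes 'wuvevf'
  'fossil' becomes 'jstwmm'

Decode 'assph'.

Shifts by position in cough: pos 0: c→g (+4), pos 1: o→s (+4), pos 2: u→v (+1), pos 3: g→k (+4), pos 4: h→l (+4) — repeating every 3. It's a Vigenère-style cipher with numeric key [4,4,1]: position i shifts by key[i mod 3].
Reversing it on assph: a−4=w, s−4=o, s−1=r, p−4=l, h−4=d.

world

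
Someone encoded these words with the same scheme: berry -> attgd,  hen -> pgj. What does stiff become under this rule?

The output letters match the input read backwards, each shifted +2: berry reversed is yrreb. The word is reversed, then every letter is shifted forward by 2.
Applying it to stiff: reverse → ffits; then shift: f+2=h, f+2=h, i+2=k, t+2=v, s+2=u.

hhkvu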